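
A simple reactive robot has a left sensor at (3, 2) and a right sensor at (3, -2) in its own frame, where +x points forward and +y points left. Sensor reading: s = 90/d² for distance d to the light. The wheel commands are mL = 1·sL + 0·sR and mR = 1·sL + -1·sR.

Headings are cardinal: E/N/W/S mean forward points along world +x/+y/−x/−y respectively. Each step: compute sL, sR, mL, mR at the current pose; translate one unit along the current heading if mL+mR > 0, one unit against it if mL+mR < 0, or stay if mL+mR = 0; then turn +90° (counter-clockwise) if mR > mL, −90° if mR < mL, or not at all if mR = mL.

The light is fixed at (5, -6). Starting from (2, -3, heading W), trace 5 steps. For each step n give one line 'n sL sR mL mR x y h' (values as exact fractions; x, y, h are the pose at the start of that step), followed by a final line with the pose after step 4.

n=0: pose=(2,-3,W); sL=90/37, sR=90/61; mL=90/37, mR=2160/2257; mL+mR=7650/2257 → advance +1; mR−mL=-90/61 → turn -1·90°
n=1: pose=(1,-3,N); sL=5/4, sR=9/4; mL=5/4, mR=-1; mL+mR=1/4 → advance +1; mR−mL=-9/4 → turn -1·90°
n=2: pose=(1,-2,E); sL=90/37, sR=18; mL=90/37, mR=-576/37; mL+mR=-486/37 → advance -1; mR−mL=-18 → turn -1·90°
n=3: pose=(0,-2,S); sL=9, sR=9/5; mL=9, mR=36/5; mL+mR=81/5 → advance +1; mR−mL=-9/5 → turn -1·90°
n=4: pose=(0,-3,W); sL=18/13, sR=90/89; mL=18/13, mR=432/1157; mL+mR=2034/1157 → advance +1; mR−mL=-90/89 → turn -1·90°

0 90/37 90/61 90/37 2160/2257 2 -3 W
1 5/4 9/4 5/4 -1 1 -3 N
2 90/37 18 90/37 -576/37 1 -2 E
3 9 9/5 9 36/5 0 -2 S
4 18/13 90/89 18/13 432/1157 0 -3 W
final -1 -3 N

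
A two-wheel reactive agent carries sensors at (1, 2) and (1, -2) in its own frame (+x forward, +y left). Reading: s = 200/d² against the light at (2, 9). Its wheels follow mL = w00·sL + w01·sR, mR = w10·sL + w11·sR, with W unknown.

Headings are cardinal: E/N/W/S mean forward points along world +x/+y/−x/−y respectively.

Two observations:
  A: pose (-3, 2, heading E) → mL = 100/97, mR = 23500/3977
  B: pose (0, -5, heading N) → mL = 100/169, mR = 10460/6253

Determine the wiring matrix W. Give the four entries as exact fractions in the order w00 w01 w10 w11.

0 1/2 1 1/2

obs A: pose=(-3,2,E) → sL=200/41, sR=200/97, mL=100/97, mR=23500/3977
obs B: pose=(0,-5,N) → sL=40/37, sR=200/169, mL=100/169, mR=10460/6253
sensor matrix S = [[200/41, 200/97], [40/37, 200/169]]; det S = 88128000/24868181
solve [mL_A; mL_B] = S·[w00; w01] and [mR_A; mR_B] = S·[w10; w11]:
  w00 = 0, w01 = 1/2, w10 = 1, w11 = 1/2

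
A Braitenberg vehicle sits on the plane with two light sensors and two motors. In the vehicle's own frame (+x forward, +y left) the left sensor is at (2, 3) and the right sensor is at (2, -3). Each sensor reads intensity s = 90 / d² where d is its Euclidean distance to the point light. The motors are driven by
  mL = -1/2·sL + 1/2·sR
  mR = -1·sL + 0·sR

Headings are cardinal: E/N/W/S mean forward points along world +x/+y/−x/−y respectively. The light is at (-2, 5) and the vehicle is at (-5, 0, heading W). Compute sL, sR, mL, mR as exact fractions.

90/89 90/29 2700/2581 -90/89

left sensor world pos  = (-7, -3); dL² = 89
right sensor world pos = (-7, 3); dR² = 29
sL = 90/89 = 90/89
sR = 90/29 = 90/29
mL = -1/2·sL + 1/2·sR = 2700/2581
mR = -1·sL + 0·sR = -90/89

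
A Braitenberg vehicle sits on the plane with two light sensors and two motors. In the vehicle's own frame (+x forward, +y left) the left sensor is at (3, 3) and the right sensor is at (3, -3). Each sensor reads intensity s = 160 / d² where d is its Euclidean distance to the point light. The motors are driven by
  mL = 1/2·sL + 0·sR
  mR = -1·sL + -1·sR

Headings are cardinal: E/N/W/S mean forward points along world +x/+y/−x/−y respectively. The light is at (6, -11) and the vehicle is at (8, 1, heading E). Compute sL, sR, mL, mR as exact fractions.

left sensor world pos  = (11, 4); dL² = 250
right sensor world pos = (11, -2); dR² = 106
sL = 160/250 = 16/25
sR = 160/106 = 80/53
mL = 1/2·sL + 0·sR = 8/25
mR = -1·sL + -1·sR = -2848/1325

16/25 80/53 8/25 -2848/1325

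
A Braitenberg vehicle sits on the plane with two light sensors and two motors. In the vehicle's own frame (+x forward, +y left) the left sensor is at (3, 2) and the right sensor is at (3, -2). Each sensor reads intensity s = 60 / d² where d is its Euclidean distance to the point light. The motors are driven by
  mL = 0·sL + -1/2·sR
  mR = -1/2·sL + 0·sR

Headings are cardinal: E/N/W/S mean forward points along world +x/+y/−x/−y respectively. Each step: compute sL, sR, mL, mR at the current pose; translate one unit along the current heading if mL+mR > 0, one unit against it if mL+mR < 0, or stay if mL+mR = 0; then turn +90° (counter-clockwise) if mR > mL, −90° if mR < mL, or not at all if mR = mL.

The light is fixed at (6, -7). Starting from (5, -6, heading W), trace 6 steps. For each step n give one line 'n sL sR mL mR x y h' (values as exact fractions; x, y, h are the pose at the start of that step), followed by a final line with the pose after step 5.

n=0: pose=(5,-6,W); sL=60/17, sR=12/5; mL=-6/5, mR=-30/17; mL+mR=-252/85 → advance -1; mR−mL=-48/85 → turn -1·90°
n=1: pose=(6,-6,N); sL=3, sR=3; mL=-3/2, mR=-3/2; mL+mR=-3 → advance -1; mR−mL=0 → turn +0·90°
n=2: pose=(6,-7,N); sL=60/13, sR=60/13; mL=-30/13, mR=-30/13; mL+mR=-60/13 → advance -1; mR−mL=0 → turn +0·90°
n=3: pose=(6,-8,N); sL=15/2, sR=15/2; mL=-15/4, mR=-15/4; mL+mR=-15/2 → advance -1; mR−mL=0 → turn +0·90°
n=4: pose=(6,-9,N); sL=12, sR=12; mL=-6, mR=-6; mL+mR=-12 → advance -1; mR−mL=0 → turn +0·90°
n=5: pose=(6,-10,N); sL=15, sR=15; mL=-15/2, mR=-15/2; mL+mR=-15 → advance -1; mR−mL=0 → turn +0·90°

0 60/17 12/5 -6/5 -30/17 5 -6 W
1 3 3 -3/2 -3/2 6 -6 N
2 60/13 60/13 -30/13 -30/13 6 -7 N
3 15/2 15/2 -15/4 -15/4 6 -8 N
4 12 12 -6 -6 6 -9 N
5 15 15 -15/2 -15/2 6 -10 N
final 6 -11 N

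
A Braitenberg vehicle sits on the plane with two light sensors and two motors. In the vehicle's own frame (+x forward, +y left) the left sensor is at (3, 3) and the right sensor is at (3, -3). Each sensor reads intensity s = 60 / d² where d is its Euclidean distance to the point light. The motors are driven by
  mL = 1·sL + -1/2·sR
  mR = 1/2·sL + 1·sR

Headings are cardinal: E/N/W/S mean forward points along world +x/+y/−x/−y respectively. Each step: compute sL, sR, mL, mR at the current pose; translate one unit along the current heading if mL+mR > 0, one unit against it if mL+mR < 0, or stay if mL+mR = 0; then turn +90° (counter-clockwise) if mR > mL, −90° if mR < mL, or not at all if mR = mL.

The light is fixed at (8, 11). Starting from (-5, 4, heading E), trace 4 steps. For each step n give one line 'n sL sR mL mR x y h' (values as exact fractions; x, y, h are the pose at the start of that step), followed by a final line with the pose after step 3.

0 15/29 3/10 213/580 81/145 -5 4 E
1 60/241 60/97 -1410/23377 17370/23377 -4 4 N
2 10/51 10/39 15/221 235/663 -4 5 W
3 60/181 60/337 14790/60997 20970/60997 -5 5 S
final -5 4 E

n=0: pose=(-5,4,E); sL=15/29, sR=3/10; mL=213/580, mR=81/145; mL+mR=537/580 → advance +1; mR−mL=111/580 → turn +1·90°
n=1: pose=(-4,4,N); sL=60/241, sR=60/97; mL=-1410/23377, mR=17370/23377; mL+mR=15960/23377 → advance +1; mR−mL=18780/23377 → turn +1·90°
n=2: pose=(-4,5,W); sL=10/51, sR=10/39; mL=15/221, mR=235/663; mL+mR=280/663 → advance +1; mR−mL=190/663 → turn +1·90°
n=3: pose=(-5,5,S); sL=60/181, sR=60/337; mL=14790/60997, mR=20970/60997; mL+mR=35760/60997 → advance +1; mR−mL=6180/60997 → turn +1·90°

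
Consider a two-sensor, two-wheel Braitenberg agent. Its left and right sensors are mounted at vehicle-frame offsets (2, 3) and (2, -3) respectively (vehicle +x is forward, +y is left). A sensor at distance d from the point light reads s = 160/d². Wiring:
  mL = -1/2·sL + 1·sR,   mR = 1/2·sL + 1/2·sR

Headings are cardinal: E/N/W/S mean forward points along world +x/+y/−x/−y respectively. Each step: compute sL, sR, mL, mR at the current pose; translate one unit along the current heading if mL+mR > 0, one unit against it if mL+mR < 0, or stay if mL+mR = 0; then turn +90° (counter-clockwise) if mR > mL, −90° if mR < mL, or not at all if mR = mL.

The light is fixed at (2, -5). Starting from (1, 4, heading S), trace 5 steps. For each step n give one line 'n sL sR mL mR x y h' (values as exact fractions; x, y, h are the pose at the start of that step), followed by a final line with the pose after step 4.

n=0: pose=(1,4,S); sL=160/53, sR=32/13; mL=656/689, mR=1888/689; mL+mR=48/13 → advance +1; mR−mL=1232/689 → turn +1·90°
n=1: pose=(1,3,E); sL=80/61, sR=80/13; mL=4360/793, mR=2960/793; mL+mR=120/13 → advance +1; mR−mL=-1400/793 → turn -1·90°
n=2: pose=(2,3,S); sL=32/9, sR=32/9; mL=16/9, mR=32/9; mL+mR=16/3 → advance +1; mR−mL=16/9 → turn +1·90°
n=3: pose=(2,2,E); sL=20/13, sR=8; mL=94/13, mR=62/13; mL+mR=12 → advance +1; mR−mL=-32/13 → turn -1·90°
n=4: pose=(3,2,S); sL=160/41, sR=160/29; mL=4240/1189, mR=5600/1189; mL+mR=240/29 → advance +1; mR−mL=1360/1189 → turn +1·90°

0 160/53 32/13 656/689 1888/689 1 4 S
1 80/61 80/13 4360/793 2960/793 1 3 E
2 32/9 32/9 16/9 32/9 2 3 S
3 20/13 8 94/13 62/13 2 2 E
4 160/41 160/29 4240/1189 5600/1189 3 2 S
final 3 1 E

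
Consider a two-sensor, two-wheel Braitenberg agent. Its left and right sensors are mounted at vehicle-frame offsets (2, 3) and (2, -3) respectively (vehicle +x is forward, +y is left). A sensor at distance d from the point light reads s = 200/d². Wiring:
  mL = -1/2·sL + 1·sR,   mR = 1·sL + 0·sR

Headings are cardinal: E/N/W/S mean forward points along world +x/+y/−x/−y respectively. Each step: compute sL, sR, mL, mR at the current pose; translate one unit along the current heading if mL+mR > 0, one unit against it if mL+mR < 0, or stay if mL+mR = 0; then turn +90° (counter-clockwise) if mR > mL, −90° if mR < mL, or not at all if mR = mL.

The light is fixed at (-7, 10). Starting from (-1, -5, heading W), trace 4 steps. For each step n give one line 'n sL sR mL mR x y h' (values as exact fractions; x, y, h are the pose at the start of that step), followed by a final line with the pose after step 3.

n=0: pose=(-1,-5,W); sL=10/17, sR=5/4; mL=65/68, mR=10/17; mL+mR=105/68 → advance +1; mR−mL=-25/68 → turn -1·90°
n=1: pose=(-2,-5,N); sL=200/173, sR=200/233; mL=11300/40309, mR=200/173; mL+mR=57900/40309 → advance +1; mR−mL=35300/40309 → turn +1·90°
n=2: pose=(-2,-4,W); sL=100/149, sR=20/13; mL=2330/1937, mR=100/149; mL+mR=3630/1937 → advance +1; mR−mL=-1030/1937 → turn -1·90°
n=3: pose=(-3,-4,N); sL=40/29, sR=200/193; mL=1940/5597, mR=40/29; mL+mR=9660/5597 → advance +1; mR−mL=5780/5597 → turn +1·90°

0 10/17 5/4 65/68 10/17 -1 -5 W
1 200/173 200/233 11300/40309 200/173 -2 -5 N
2 100/149 20/13 2330/1937 100/149 -2 -4 W
3 40/29 200/193 1940/5597 40/29 -3 -4 N
final -3 -3 W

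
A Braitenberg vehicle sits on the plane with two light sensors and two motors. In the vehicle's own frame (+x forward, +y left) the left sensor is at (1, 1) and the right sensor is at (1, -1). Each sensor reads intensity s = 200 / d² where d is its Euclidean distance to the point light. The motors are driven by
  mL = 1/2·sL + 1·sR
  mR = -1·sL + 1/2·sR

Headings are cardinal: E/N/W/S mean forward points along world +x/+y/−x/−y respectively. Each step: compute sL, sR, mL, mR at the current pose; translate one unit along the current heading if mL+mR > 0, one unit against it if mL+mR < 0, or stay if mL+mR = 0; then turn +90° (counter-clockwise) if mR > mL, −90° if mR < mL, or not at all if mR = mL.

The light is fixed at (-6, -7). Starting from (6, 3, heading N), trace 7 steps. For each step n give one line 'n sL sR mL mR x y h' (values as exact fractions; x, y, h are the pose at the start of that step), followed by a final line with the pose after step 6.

0 100/121 20/29 3870/3509 -1690/3509 6 3 N
1 200/313 200/269 89500/84197 -22500/84197 6 4 E
2 25/37 50/61 5225/4514 -600/2257 7 4 S
3 8/9 40/53 572/477 -244/477 7 3 W
4 100/121 20/29 3870/3509 -1690/3509 6 3 N
5 200/313 200/269 89500/84197 -22500/84197 6 4 E
6 25/37 50/61 5225/4514 -600/2257 7 4 S
final 7 3 W

n=0: pose=(6,3,N); sL=100/121, sR=20/29; mL=3870/3509, mR=-1690/3509; mL+mR=2180/3509 → advance +1; mR−mL=-5560/3509 → turn -1·90°
n=1: pose=(6,4,E); sL=200/313, sR=200/269; mL=89500/84197, mR=-22500/84197; mL+mR=67000/84197 → advance +1; mR−mL=-112000/84197 → turn -1·90°
n=2: pose=(7,4,S); sL=25/37, sR=50/61; mL=5225/4514, mR=-600/2257; mL+mR=4025/4514 → advance +1; mR−mL=-6425/4514 → turn -1·90°
n=3: pose=(7,3,W); sL=8/9, sR=40/53; mL=572/477, mR=-244/477; mL+mR=328/477 → advance +1; mR−mL=-272/159 → turn -1·90°
n=4: pose=(6,3,N); sL=100/121, sR=20/29; mL=3870/3509, mR=-1690/3509; mL+mR=2180/3509 → advance +1; mR−mL=-5560/3509 → turn -1·90°
n=5: pose=(6,4,E); sL=200/313, sR=200/269; mL=89500/84197, mR=-22500/84197; mL+mR=67000/84197 → advance +1; mR−mL=-112000/84197 → turn -1·90°
n=6: pose=(7,4,S); sL=25/37, sR=50/61; mL=5225/4514, mR=-600/2257; mL+mR=4025/4514 → advance +1; mR−mL=-6425/4514 → turn -1·90°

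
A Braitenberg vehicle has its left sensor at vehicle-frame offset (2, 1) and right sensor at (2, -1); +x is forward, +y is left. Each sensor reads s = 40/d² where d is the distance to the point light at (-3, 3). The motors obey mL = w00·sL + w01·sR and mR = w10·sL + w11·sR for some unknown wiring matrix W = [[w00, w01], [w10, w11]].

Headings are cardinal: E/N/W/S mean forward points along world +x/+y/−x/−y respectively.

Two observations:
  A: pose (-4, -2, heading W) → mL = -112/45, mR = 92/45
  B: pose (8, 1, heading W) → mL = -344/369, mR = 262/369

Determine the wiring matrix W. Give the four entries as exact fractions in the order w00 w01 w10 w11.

-1 -1 1/2 1

obs A: pose=(-4,-2,W) → sL=8/9, sR=8/5, mL=-112/45, mR=92/45
obs B: pose=(8,1,W) → sL=4/9, sR=20/41, mL=-344/369, mR=262/369
sensor matrix S = [[8/9, 8/5], [4/9, 20/41]]; det S = -512/1845
solve [mL_A; mL_B] = S·[w00; w01] and [mR_A; mR_B] = S·[w10; w11]:
  w00 = -1, w01 = -1, w10 = 1/2, w11 = 1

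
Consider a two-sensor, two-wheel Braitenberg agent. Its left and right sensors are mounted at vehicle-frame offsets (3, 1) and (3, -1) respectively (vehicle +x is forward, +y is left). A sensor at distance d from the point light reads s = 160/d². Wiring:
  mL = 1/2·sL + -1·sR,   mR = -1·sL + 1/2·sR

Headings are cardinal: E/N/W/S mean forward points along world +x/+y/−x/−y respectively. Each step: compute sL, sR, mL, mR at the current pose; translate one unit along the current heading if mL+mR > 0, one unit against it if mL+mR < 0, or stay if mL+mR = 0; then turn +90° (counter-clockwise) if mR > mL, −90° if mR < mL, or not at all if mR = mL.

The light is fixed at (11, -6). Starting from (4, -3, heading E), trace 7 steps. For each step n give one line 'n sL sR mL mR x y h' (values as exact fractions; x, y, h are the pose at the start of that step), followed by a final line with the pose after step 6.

n=0: pose=(4,-3,E); sL=5, sR=8; mL=-11/2, mR=-1; mL+mR=-13/2 → advance -1; mR−mL=9/2 → turn +1·90°
n=1: pose=(3,-3,N); sL=160/117, sR=32/17; mL=-2384/1989, mR=-848/1989; mL+mR=-3232/1989 → advance -1; mR−mL=512/663 → turn +1·90°
n=2: pose=(3,-4,W); sL=80/61, sR=16/13; mL=-456/793, mR=-552/793; mL+mR=-1008/793 → advance -1; mR−mL=-96/793 → turn -1·90°
n=3: pose=(4,-4,N); sL=160/89, sR=160/61; mL=-9360/5429, mR=-2640/5429; mL+mR=-12000/5429 → advance -1; mR−mL=6720/5429 → turn +1·90°
n=4: pose=(4,-5,W); sL=8/5, sR=20/13; mL=-48/65, mR=-54/65; mL+mR=-102/65 → advance -1; mR−mL=-6/65 → turn -1·90°
n=5: pose=(5,-5,N); sL=32/13, sR=160/41; mL=-1424/533, mR=-272/533; mL+mR=-1696/533 → advance -1; mR−mL=1152/533 → turn +1·90°
n=6: pose=(5,-6,W); sL=80/41, sR=80/41; mL=-40/41, mR=-40/41; mL+mR=-80/41 → advance -1; mR−mL=0 → turn +0·90°

0 5 8 -11/2 -1 4 -3 E
1 160/117 32/17 -2384/1989 -848/1989 3 -3 N
2 80/61 16/13 -456/793 -552/793 3 -4 W
3 160/89 160/61 -9360/5429 -2640/5429 4 -4 N
4 8/5 20/13 -48/65 -54/65 4 -5 W
5 32/13 160/41 -1424/533 -272/533 5 -5 N
6 80/41 80/41 -40/41 -40/41 5 -6 W
final 6 -6 W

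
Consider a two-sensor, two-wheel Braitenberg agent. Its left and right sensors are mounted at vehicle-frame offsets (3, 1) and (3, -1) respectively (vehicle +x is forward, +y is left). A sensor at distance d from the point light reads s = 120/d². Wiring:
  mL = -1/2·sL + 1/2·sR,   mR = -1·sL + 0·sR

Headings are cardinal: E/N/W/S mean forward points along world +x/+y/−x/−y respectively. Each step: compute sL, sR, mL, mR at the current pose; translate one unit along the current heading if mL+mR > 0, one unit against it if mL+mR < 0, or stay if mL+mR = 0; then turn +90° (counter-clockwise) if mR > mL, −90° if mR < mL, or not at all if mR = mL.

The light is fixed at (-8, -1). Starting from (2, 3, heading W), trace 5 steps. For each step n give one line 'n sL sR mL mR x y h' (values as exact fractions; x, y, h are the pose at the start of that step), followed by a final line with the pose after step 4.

0 60/29 60/37 -240/1073 -60/29 2 3 W
1 120/149 120/193 -2640/28757 -120/149 3 3 N
2 30/53 3/5 9/530 -30/53 3 2 E
3 120/121 40/27 800/3267 -120/121 2 2 S
4 60/29 60/37 -240/1073 -60/29 2 3 W
final 3 3 N

n=0: pose=(2,3,W); sL=60/29, sR=60/37; mL=-240/1073, mR=-60/29; mL+mR=-2460/1073 → advance -1; mR−mL=-1980/1073 → turn -1·90°
n=1: pose=(3,3,N); sL=120/149, sR=120/193; mL=-2640/28757, mR=-120/149; mL+mR=-25800/28757 → advance -1; mR−mL=-20520/28757 → turn -1·90°
n=2: pose=(3,2,E); sL=30/53, sR=3/5; mL=9/530, mR=-30/53; mL+mR=-291/530 → advance -1; mR−mL=-309/530 → turn -1·90°
n=3: pose=(2,2,S); sL=120/121, sR=40/27; mL=800/3267, mR=-120/121; mL+mR=-2440/3267 → advance -1; mR−mL=-4040/3267 → turn -1·90°
n=4: pose=(2,3,W); sL=60/29, sR=60/37; mL=-240/1073, mR=-60/29; mL+mR=-2460/1073 → advance -1; mR−mL=-1980/1073 → turn -1·90°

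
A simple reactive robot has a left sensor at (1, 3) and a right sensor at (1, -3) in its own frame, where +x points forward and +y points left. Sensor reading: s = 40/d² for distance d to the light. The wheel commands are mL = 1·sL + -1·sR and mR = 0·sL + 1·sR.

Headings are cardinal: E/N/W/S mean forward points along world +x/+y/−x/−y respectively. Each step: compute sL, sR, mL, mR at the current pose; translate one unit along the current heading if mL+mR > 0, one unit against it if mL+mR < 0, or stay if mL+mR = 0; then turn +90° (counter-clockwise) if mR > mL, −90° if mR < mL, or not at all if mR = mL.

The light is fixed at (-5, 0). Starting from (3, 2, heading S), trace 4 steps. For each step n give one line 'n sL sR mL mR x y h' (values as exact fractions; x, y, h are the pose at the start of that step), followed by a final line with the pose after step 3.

0 20/61 20/13 -960/793 20/13 3 2 S
1 40/97 8/17 -96/1649 8/17 3 1 E
2 1 10/37 27/37 10/37 4 1 N
3 8/25 40/101 -192/2525 40/101 4 2 E
final 5 2 N

n=0: pose=(3,2,S); sL=20/61, sR=20/13; mL=-960/793, mR=20/13; mL+mR=20/61 → advance +1; mR−mL=2180/793 → turn +1·90°
n=1: pose=(3,1,E); sL=40/97, sR=8/17; mL=-96/1649, mR=8/17; mL+mR=40/97 → advance +1; mR−mL=872/1649 → turn +1·90°
n=2: pose=(4,1,N); sL=1, sR=10/37; mL=27/37, mR=10/37; mL+mR=1 → advance +1; mR−mL=-17/37 → turn -1·90°
n=3: pose=(4,2,E); sL=8/25, sR=40/101; mL=-192/2525, mR=40/101; mL+mR=8/25 → advance +1; mR−mL=1192/2525 → turn +1·90°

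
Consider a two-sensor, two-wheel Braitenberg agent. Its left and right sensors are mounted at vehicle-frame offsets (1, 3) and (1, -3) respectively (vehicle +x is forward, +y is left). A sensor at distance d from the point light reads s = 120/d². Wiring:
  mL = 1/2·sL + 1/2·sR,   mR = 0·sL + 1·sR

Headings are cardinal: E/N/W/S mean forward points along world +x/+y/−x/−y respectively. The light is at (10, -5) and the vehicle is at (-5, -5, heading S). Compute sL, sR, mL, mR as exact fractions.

left sensor world pos  = (-2, -6); dL² = 145
right sensor world pos = (-8, -6); dR² = 325
sL = 120/145 = 24/29
sR = 120/325 = 24/65
mL = 1/2·sL + 1/2·sR = 1128/1885
mR = 0·sL + 1·sR = 24/65

24/29 24/65 1128/1885 24/65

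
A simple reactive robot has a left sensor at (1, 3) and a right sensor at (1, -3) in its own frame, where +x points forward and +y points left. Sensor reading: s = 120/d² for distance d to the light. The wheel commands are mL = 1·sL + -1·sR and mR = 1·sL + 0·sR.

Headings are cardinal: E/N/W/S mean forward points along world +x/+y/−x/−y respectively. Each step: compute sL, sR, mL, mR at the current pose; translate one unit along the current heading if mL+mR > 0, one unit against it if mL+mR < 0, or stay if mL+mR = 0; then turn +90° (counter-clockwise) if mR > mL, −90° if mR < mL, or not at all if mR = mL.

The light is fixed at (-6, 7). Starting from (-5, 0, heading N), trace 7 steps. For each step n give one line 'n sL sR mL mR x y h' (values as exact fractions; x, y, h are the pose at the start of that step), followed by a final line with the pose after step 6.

n=0: pose=(-5,0,N); sL=3, sR=30/13; mL=9/13, mR=3; mL+mR=48/13 → advance +1; mR−mL=30/13 → turn +1·90°
n=1: pose=(-5,1,W); sL=40/27, sR=40/3; mL=-320/27, mR=40/27; mL+mR=-280/27 → advance -1; mR−mL=40/3 → turn +1·90°
n=2: pose=(-4,1,S); sL=60/37, sR=12/5; mL=-144/185, mR=60/37; mL+mR=156/185 → advance +1; mR−mL=12/5 → turn +1·90°
n=3: pose=(-4,0,E); sL=24/5, sR=120/109; mL=2016/545, mR=24/5; mL+mR=4632/545 → advance +1; mR−mL=120/109 → turn +1·90°
n=4: pose=(-3,0,N); sL=10/3, sR=5/3; mL=5/3, mR=10/3; mL+mR=5 → advance +1; mR−mL=5/3 → turn +1·90°
n=5: pose=(-3,1,W); sL=24/17, sR=120/13; mL=-1728/221, mR=24/17; mL+mR=-1416/221 → advance -1; mR−mL=120/13 → turn +1·90°
n=6: pose=(-2,1,S); sL=60/49, sR=12/5; mL=-288/245, mR=60/49; mL+mR=12/245 → advance +1; mR−mL=12/5 → turn +1·90°

0 3 30/13 9/13 3 -5 0 N
1 40/27 40/3 -320/27 40/27 -5 1 W
2 60/37 12/5 -144/185 60/37 -4 1 S
3 24/5 120/109 2016/545 24/5 -4 0 E
4 10/3 5/3 5/3 10/3 -3 0 N
5 24/17 120/13 -1728/221 24/17 -3 1 W
6 60/49 12/5 -288/245 60/49 -2 1 S
final -2 0 E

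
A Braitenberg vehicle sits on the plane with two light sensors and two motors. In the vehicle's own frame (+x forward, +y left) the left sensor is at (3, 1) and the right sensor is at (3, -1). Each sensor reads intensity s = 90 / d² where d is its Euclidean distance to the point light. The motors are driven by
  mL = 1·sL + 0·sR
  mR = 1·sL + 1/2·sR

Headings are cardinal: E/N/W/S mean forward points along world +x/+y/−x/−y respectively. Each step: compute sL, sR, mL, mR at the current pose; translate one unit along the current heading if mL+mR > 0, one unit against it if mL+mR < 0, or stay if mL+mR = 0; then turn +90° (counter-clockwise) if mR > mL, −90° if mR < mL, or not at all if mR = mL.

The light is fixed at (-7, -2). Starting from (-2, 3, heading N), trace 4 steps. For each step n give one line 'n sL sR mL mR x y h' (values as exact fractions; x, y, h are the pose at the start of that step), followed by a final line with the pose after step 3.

0 9/8 9/10 9/8 63/40 -2 3 N
1 90/29 90/53 90/29 6075/1537 -2 4 W
2 45/17 5 45/17 175/34 -3 4 S
3 18/17 18/13 18/17 387/221 -3 3 E
final -2 3 N

n=0: pose=(-2,3,N); sL=9/8, sR=9/10; mL=9/8, mR=63/40; mL+mR=27/10 → advance +1; mR−mL=9/20 → turn +1·90°
n=1: pose=(-2,4,W); sL=90/29, sR=90/53; mL=90/29, mR=6075/1537; mL+mR=10845/1537 → advance +1; mR−mL=45/53 → turn +1·90°
n=2: pose=(-3,4,S); sL=45/17, sR=5; mL=45/17, mR=175/34; mL+mR=265/34 → advance +1; mR−mL=5/2 → turn +1·90°
n=3: pose=(-3,3,E); sL=18/17, sR=18/13; mL=18/17, mR=387/221; mL+mR=621/221 → advance +1; mR−mL=9/13 → turn +1·90°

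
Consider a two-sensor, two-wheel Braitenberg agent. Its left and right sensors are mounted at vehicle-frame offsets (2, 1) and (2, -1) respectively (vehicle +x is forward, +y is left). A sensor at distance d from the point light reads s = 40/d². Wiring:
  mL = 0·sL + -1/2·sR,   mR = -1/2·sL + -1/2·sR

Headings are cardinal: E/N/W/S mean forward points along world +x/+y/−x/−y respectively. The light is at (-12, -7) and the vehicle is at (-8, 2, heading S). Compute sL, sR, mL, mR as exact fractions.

20/37 20/29 -10/29 -660/1073

left sensor world pos  = (-7, 0); dL² = 74
right sensor world pos = (-9, 0); dR² = 58
sL = 40/74 = 20/37
sR = 40/58 = 20/29
mL = 0·sL + -1/2·sR = -10/29
mR = -1/2·sL + -1/2·sR = -660/1073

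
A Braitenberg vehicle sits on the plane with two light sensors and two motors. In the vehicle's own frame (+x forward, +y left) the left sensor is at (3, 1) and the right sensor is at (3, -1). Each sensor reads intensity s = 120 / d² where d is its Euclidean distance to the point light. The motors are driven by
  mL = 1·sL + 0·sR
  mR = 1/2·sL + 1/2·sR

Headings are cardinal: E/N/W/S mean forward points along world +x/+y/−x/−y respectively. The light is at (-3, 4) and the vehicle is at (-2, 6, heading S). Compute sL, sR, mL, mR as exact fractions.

left sensor world pos  = (-1, 3); dL² = 5
right sensor world pos = (-3, 3); dR² = 1
sL = 120/5 = 24
sR = 120/1 = 120
mL = 1·sL + 0·sR = 24
mR = 1/2·sL + 1/2·sR = 72

24 120 24 72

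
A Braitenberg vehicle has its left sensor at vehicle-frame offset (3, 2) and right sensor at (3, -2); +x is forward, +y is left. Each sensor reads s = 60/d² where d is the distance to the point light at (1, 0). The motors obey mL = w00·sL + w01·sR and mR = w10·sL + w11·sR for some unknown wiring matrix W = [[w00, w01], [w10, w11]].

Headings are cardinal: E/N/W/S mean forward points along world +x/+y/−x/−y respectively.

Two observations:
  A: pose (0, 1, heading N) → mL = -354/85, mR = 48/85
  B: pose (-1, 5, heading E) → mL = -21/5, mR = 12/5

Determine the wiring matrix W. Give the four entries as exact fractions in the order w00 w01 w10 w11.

obs A: pose=(0,1,N) → sL=12/5, sR=60/17, mL=-354/85, mR=48/85
obs B: pose=(-1,5,E) → sL=6/5, sR=6, mL=-21/5, mR=12/5
sensor matrix S = [[12/5, 60/17], [6/5, 6]]; det S = 864/85
solve [mL_A; mL_B] = S·[w00; w01] and [mR_A; mR_B] = S·[w10; w11]:
  w00 = -1, w01 = -1/2, w10 = -1/2, w11 = 1/2

-1 -1/2 -1/2 1/2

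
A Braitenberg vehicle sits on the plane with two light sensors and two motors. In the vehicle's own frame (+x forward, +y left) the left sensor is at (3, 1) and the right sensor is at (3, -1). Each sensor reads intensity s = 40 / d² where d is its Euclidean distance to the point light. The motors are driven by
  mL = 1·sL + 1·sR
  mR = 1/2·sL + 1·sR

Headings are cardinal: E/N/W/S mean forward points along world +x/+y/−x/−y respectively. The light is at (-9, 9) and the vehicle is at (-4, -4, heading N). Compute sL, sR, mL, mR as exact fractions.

left sensor world pos  = (-5, -1); dL² = 116
right sensor world pos = (-3, -1); dR² = 136
sL = 40/116 = 10/29
sR = 40/136 = 5/17
mL = 1·sL + 1·sR = 315/493
mR = 1/2·sL + 1·sR = 230/493

10/29 5/17 315/493 230/493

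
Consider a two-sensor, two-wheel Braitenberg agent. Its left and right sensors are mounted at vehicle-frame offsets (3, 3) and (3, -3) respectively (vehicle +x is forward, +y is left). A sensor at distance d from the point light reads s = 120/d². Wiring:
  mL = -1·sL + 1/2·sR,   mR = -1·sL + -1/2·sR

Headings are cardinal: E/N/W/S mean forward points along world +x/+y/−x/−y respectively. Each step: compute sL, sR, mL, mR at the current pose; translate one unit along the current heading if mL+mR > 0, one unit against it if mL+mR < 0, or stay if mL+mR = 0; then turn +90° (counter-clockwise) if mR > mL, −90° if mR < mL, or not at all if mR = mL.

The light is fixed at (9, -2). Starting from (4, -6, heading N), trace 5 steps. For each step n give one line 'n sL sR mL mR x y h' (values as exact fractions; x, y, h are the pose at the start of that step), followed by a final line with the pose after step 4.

n=0: pose=(4,-6,N); sL=24/13, sR=24; mL=132/13, mR=-180/13; mL+mR=-48/13 → advance -1; mR−mL=-24 → turn -1·90°
n=1: pose=(4,-7,E); sL=15, sR=30/17; mL=-240/17, mR=-270/17; mL+mR=-30 → advance -1; mR−mL=-30/17 → turn -1·90°
n=2: pose=(3,-7,S); sL=120/73, sR=24/29; mL=-2604/2117, mR=-4356/2117; mL+mR=-240/73 → advance -1; mR−mL=-24/29 → turn -1·90°
n=3: pose=(3,-6,W); sL=12/13, sR=60/41; mL=-102/533, mR=-882/533; mL+mR=-24/13 → advance -1; mR−mL=-60/41 → turn -1·90°
n=4: pose=(4,-6,N); sL=24/13, sR=24; mL=132/13, mR=-180/13; mL+mR=-48/13 → advance -1; mR−mL=-24 → turn -1·90°

0 24/13 24 132/13 -180/13 4 -6 N
1 15 30/17 -240/17 -270/17 4 -7 E
2 120/73 24/29 -2604/2117 -4356/2117 3 -7 S
3 12/13 60/41 -102/533 -882/533 3 -6 W
4 24/13 24 132/13 -180/13 4 -6 N
final 4 -7 E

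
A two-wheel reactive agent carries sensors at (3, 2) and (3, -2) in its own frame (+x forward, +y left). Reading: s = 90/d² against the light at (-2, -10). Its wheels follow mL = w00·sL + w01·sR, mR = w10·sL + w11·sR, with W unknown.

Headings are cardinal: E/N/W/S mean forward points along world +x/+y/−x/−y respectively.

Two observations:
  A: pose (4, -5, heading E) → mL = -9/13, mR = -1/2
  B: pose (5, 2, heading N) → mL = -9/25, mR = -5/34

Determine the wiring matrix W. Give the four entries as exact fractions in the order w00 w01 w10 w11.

-1 0 0 -1/2

obs A: pose=(4,-5,E) → sL=9/13, sR=1, mL=-9/13, mR=-1/2
obs B: pose=(5,2,N) → sL=9/25, sR=5/17, mL=-9/25, mR=-5/34
sensor matrix S = [[9/13, 1], [9/25, 5/17]]; det S = -864/5525
solve [mL_A; mL_B] = S·[w00; w01] and [mR_A; mR_B] = S·[w10; w11]:
  w00 = -1, w01 = 0, w10 = 0, w11 = -1/2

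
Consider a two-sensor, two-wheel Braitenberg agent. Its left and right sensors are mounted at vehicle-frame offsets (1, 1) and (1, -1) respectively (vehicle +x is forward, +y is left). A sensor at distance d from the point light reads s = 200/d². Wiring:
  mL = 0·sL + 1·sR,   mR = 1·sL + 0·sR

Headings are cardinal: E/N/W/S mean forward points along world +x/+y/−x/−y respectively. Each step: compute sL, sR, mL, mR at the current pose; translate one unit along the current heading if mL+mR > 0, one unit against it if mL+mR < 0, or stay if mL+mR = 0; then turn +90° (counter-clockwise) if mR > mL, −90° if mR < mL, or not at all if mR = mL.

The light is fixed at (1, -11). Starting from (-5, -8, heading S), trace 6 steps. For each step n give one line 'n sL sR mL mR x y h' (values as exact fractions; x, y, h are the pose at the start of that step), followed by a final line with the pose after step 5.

n=0: pose=(-5,-8,S); sL=200/29, sR=200/53; mL=200/53, mR=200/29; mL+mR=16400/1537 → advance +1; mR−mL=4800/1537 → turn +1·90°
n=1: pose=(-5,-9,E); sL=100/17, sR=100/13; mL=100/13, mR=100/17; mL+mR=3000/221 → advance +1; mR−mL=-400/221 → turn -1·90°
n=2: pose=(-4,-9,S); sL=200/17, sR=200/37; mL=200/37, mR=200/17; mL+mR=10800/629 → advance +1; mR−mL=4000/629 → turn +1·90°
n=3: pose=(-4,-10,E); sL=10, sR=25/2; mL=25/2, mR=10; mL+mR=45/2 → advance +1; mR−mL=-5/2 → turn -1·90°
n=4: pose=(-3,-10,S); sL=200/9, sR=8; mL=8, mR=200/9; mL+mR=272/9 → advance +1; mR−mL=128/9 → turn +1·90°
n=5: pose=(-3,-11,E); sL=20, sR=20; mL=20, mR=20; mL+mR=40 → advance +1; mR−mL=0 → turn +0·90°

0 200/29 200/53 200/53 200/29 -5 -8 S
1 100/17 100/13 100/13 100/17 -5 -9 E
2 200/17 200/37 200/37 200/17 -4 -9 S
3 10 25/2 25/2 10 -4 -10 E
4 200/9 8 8 200/9 -3 -10 S
5 20 20 20 20 -3 -11 E
final -2 -11 E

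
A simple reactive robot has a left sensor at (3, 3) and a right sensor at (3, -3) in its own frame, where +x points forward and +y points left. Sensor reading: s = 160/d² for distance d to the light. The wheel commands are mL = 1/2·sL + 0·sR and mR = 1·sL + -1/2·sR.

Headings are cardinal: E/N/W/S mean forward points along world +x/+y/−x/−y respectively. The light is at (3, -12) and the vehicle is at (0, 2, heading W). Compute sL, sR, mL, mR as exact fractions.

left sensor world pos  = (-3, -1); dL² = 157
right sensor world pos = (-3, 5); dR² = 325
sL = 160/157 = 160/157
sR = 160/325 = 32/65
mL = 1/2·sL + 0·sR = 80/157
mR = 1·sL + -1/2·sR = 7888/10205

160/157 32/65 80/157 7888/10205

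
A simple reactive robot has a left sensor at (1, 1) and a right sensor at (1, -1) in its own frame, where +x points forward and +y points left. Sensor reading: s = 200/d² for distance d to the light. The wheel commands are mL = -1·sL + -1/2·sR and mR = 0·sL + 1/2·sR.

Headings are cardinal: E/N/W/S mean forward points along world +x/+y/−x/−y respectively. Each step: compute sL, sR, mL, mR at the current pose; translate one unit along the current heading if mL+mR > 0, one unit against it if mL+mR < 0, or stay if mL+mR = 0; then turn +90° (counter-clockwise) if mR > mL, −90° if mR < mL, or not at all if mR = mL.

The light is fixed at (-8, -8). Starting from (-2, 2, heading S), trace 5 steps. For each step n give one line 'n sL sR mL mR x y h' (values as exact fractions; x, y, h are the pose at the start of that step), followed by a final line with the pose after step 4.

0 20/13 100/53 -1710/689 50/53 -2 2 S
1 200/193 200/149 -49100/28757 100/149 -2 3 E
2 5/4 10/9 -65/36 5/9 -3 3 N
3 200/97 200/137 -37100/13289 100/137 -3 2 W
4 20/13 100/53 -1710/689 50/53 -2 2 S
final -2 3 E

n=0: pose=(-2,2,S); sL=20/13, sR=100/53; mL=-1710/689, mR=50/53; mL+mR=-20/13 → advance -1; mR−mL=2360/689 → turn +1·90°
n=1: pose=(-2,3,E); sL=200/193, sR=200/149; mL=-49100/28757, mR=100/149; mL+mR=-200/193 → advance -1; mR−mL=68400/28757 → turn +1·90°
n=2: pose=(-3,3,N); sL=5/4, sR=10/9; mL=-65/36, mR=5/9; mL+mR=-5/4 → advance -1; mR−mL=85/36 → turn +1·90°
n=3: pose=(-3,2,W); sL=200/97, sR=200/137; mL=-37100/13289, mR=100/137; mL+mR=-200/97 → advance -1; mR−mL=46800/13289 → turn +1·90°
n=4: pose=(-2,2,S); sL=20/13, sR=100/53; mL=-1710/689, mR=50/53; mL+mR=-20/13 → advance -1; mR−mL=2360/689 → turn +1·90°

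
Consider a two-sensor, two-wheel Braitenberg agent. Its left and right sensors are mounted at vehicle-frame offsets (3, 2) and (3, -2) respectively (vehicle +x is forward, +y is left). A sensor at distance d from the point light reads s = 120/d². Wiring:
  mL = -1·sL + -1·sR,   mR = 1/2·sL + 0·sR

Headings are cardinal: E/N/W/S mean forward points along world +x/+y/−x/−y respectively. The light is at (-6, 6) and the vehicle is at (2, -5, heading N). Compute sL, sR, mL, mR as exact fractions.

6/5 30/41 -396/205 3/5

left sensor world pos  = (0, -2); dL² = 100
right sensor world pos = (4, -2); dR² = 164
sL = 120/100 = 6/5
sR = 120/164 = 30/41
mL = -1·sL + -1·sR = -396/205
mR = 1/2·sL + 0·sR = 3/5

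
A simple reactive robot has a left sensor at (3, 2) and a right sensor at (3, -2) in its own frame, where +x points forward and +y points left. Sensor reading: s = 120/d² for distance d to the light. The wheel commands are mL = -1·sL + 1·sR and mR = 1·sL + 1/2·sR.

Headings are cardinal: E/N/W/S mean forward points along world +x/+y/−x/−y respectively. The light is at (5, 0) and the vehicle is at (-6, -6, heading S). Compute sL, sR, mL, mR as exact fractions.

20/27 12/25 -176/675 662/675

left sensor world pos  = (-4, -9); dL² = 162
right sensor world pos = (-8, -9); dR² = 250
sL = 120/162 = 20/27
sR = 120/250 = 12/25
mL = -1·sL + 1·sR = -176/675
mR = 1·sL + 1/2·sR = 662/675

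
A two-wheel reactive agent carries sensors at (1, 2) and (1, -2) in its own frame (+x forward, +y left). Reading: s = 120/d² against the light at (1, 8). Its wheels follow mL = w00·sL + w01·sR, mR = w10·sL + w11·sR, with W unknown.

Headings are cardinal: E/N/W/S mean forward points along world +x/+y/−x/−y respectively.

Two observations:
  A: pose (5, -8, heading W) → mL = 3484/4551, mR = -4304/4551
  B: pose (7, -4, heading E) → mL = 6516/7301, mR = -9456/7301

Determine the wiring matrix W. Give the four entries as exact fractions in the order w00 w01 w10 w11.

obs A: pose=(5,-8,W) → sL=40/111, sR=24/41, mL=3484/4551, mR=-4304/4551
obs B: pose=(7,-4,E) → sL=120/149, sR=24/49, mL=6516/7301, mR=-9456/7301
sensor matrix S = [[40/111, 24/41], [120/149, 24/49]]; det S = -3266560/11075617
solve [mL_A; mL_B] = S·[w00; w01] and [mR_A; mR_B] = S·[w10; w11]:
  w00 = 1/2, w01 = 1, w10 = -1, w11 = -1

1/2 1 -1 -1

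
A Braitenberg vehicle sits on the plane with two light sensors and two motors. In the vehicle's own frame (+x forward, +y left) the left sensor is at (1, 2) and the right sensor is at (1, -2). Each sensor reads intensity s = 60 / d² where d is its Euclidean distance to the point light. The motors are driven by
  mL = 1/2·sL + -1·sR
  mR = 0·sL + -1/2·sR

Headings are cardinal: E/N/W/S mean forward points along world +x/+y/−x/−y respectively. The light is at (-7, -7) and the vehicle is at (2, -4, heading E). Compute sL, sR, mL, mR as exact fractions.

left sensor world pos  = (3, -2); dL² = 125
right sensor world pos = (3, -6); dR² = 101
sL = 60/125 = 12/25
sR = 60/101 = 60/101
mL = 1/2·sL + -1·sR = -894/2525
mR = 0·sL + -1/2·sR = -30/101

12/25 60/101 -894/2525 -30/101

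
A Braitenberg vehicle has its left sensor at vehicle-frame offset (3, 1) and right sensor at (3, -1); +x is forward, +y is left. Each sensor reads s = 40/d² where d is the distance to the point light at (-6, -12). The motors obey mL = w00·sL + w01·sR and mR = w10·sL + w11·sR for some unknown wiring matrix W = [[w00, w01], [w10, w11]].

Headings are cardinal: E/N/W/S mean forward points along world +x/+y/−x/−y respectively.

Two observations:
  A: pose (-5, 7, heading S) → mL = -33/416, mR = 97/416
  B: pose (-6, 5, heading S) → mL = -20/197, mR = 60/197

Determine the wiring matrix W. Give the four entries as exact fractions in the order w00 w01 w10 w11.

1/2 -1 1/2 1

obs A: pose=(-5,7,S) → sL=2/13, sR=5/32, mL=-33/416, mR=97/416
obs B: pose=(-6,5,S) → sL=40/197, sR=40/197, mL=-20/197, mR=60/197
sensor matrix S = [[2/13, 5/32], [40/197, 40/197]]; det S = -5/10244
solve [mL_A; mL_B] = S·[w00; w01] and [mR_A; mR_B] = S·[w10; w11]:
  w00 = 1/2, w01 = -1, w10 = 1/2, w11 = 1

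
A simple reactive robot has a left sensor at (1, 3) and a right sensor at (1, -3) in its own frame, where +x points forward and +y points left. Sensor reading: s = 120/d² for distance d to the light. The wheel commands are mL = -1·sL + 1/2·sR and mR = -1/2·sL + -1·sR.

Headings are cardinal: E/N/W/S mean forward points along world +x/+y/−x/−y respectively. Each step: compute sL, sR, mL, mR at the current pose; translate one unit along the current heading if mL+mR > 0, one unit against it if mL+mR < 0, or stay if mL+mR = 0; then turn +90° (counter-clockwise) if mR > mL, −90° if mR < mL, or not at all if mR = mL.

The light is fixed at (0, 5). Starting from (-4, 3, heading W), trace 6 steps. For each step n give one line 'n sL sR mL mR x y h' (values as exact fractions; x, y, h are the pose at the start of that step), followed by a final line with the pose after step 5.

0 12/5 60/13 -6/65 -378/65 -4 3 W
1 120/37 120 2100/37 -4500/37 -3 3 N
2 30 3 -57/2 -18 -3 2 E
3 120/53 24 516/53 -1332/53 -4 2 N
4 12 60/29 -318/29 -234/29 -4 1 E
5 120/73 120/13 2820/949 -9540/949 -5 1 N
final -5 0 E

n=0: pose=(-4,3,W); sL=12/5, sR=60/13; mL=-6/65, mR=-378/65; mL+mR=-384/65 → advance -1; mR−mL=-372/65 → turn -1·90°
n=1: pose=(-3,3,N); sL=120/37, sR=120; mL=2100/37, mR=-4500/37; mL+mR=-2400/37 → advance -1; mR−mL=-6600/37 → turn -1·90°
n=2: pose=(-3,2,E); sL=30, sR=3; mL=-57/2, mR=-18; mL+mR=-93/2 → advance -1; mR−mL=21/2 → turn +1·90°
n=3: pose=(-4,2,N); sL=120/53, sR=24; mL=516/53, mR=-1332/53; mL+mR=-816/53 → advance -1; mR−mL=-1848/53 → turn -1·90°
n=4: pose=(-4,1,E); sL=12, sR=60/29; mL=-318/29, mR=-234/29; mL+mR=-552/29 → advance -1; mR−mL=84/29 → turn +1·90°
n=5: pose=(-5,1,N); sL=120/73, sR=120/13; mL=2820/949, mR=-9540/949; mL+mR=-6720/949 → advance -1; mR−mL=-12360/949 → turn -1·90°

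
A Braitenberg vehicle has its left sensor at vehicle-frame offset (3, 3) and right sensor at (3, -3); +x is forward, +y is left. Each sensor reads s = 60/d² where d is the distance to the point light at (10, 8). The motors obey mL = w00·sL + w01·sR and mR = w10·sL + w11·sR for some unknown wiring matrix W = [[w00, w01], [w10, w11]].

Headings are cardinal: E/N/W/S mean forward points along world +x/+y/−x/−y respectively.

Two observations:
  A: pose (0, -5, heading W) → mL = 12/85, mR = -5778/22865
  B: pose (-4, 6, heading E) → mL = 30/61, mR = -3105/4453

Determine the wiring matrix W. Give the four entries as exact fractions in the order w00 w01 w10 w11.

obs A: pose=(0,-5,W) → sL=12/85, sR=60/269, mL=12/85, mR=-5778/22865
obs B: pose=(-4,6,E) → sL=30/61, sR=30/73, mL=30/61, mR=-3105/4453
sensor matrix S = [[12/85, 60/269], [30/61, 30/73]]; det S = -1052352/20363569
solve [mL_A; mL_B] = S·[w00; w01] and [mR_A; mR_B] = S·[w10; w11]:
  w00 = 1, w01 = 0, w10 = -1, w11 = -1/2

1 0 -1 -1/2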